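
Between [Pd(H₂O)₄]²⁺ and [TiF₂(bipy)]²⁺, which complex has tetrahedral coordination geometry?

[TiF₂(bipy)]²⁺

For [Pd(H₂O)₄]²⁺: Ligand charges: water is neutral. With an overall charge of +2 the palladium centre must be in the +2 oxidation state. Palladium is a group-10 element; Pd(II) is therefore d⁸. A 4d d⁸ ion has a large crystal-field splitting; square planar leaves the high-energy d_{x²−y²} orbital empty and maximises CFSE. → square planar.
For [TiF₂(bipy)]²⁺: Summing ligand charges against the +2 overall charge gives an oxidation state of +4 for titanium. Group 4 minus oxidation state 4 gives a d⁰ configuration. A d⁰ ion has no crystal-field stabilisation preference between square planar and tetrahedral, so four ligands adopt the sterically favoured tetrahedral geometry. → tetrahedral.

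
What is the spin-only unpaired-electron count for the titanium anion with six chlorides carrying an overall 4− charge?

Summing ligand charges against the −4 overall charge gives an oxidation state of +2 for titanium.
Titanium is a group-4 element; Ti(II) is therefore d².
In an octahedral field the d² configuration is t₂g²e_g⁰ (only one arrangement possible), giving 2 unpaired electrons.

2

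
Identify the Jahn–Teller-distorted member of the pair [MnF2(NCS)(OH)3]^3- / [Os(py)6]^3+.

[MnF2(NCS)(OH)3]^3-: Each fluoride is −1; each isothiocyanate is −1; each hydroxide is −1; balancing the −3 overall charge requires Mn(III). Group 7 minus oxidation state 3 gives a d⁴ configuration. Fluoride, hydroxide, and isothiocyanate are weak-field ligands for a first-row metal, so the complex is high-spin. The t₂g³e_g¹ (high-spin) configuration has an unevenly filled e_g set; the Jahn–Teller theorem predicts a tetragonal distortion (typically axial elongation) to lift the degeneracy.
[Os(py)6]^3+: Pyridine is neutral; balancing the +3 overall charge requires Os(III). Group 8 minus oxidation state 3 gives a d⁵ configuration. A 5d ion has a large Δₒ and is invariably low-spin. The d⁵ configuration leaves the e_g set evenly filled (or empty) — no strong Jahn–Teller driving force.

[MnF2(NCS)(OH)3]^3-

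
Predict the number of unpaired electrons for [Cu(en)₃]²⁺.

1

Ethylenediamine is neutral; balancing the +2 overall charge requires Cu(II).
Cu sits in group 11, so the d-electron count is 11 − 2 = 9.
Counting donor atoms: 3×ethylenediamine (bidentate) → 6 donors. Coordination number = 6.
In an octahedral field the d⁹ configuration is t₂g⁶e_g³ (only one arrangement possible), giving 1 unpaired electron.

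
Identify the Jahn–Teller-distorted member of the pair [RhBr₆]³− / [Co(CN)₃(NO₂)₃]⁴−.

[Co(CN)₃(NO₂)₃]⁴−

[RhBr₆]³−: Each bromide is −1; balancing the −3 overall charge requires Rh(III). Group 9 minus oxidation state 3 gives a d⁶ configuration. A 4d ion has a large Δₒ and is invariably low-spin. The d⁶ configuration leaves the e_g set evenly filled (or empty) — no strong Jahn–Teller driving force.
[Co(CN)₃(NO₂)₃]⁴−: Each cyanide is −1; each nitro (N-bound nitrite) is −1; balancing the −4 overall charge requires Co(II). Group 9 minus oxidation state 2 gives a d⁷ configuration. Cyanide and nitro (N-bound nitrite) are strong-field ligands (high in the spectrochemical series) for a first-row metal, so the complex is low-spin. The t₂g⁶e_g¹ (low-spin) configuration has an unevenly filled e_g set; the Jahn–Teller theorem predicts a tetragonal distortion (typically axial elongation) to lift the degeneracy.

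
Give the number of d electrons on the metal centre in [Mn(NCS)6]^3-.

Summing ligand charges against the −3 overall charge gives an oxidation state of +3 for manganese.
Mn sits in group 7, so the d-electron count is 7 − 3 = 4.

d4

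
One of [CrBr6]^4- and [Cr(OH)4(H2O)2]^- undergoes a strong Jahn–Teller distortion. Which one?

[CrBr6]^4-

[CrBr6]^4-: Each bromide is −1; balancing the −4 overall charge requires Cr(II). Cr sits in group 6, so the d-electron count is 6 − 2 = 4. Bromide is a weak-field ligand for a first-row metal, so the complex is high-spin. The t₂g³e_g¹ (high-spin) configuration has an unevenly filled e_g set; the Jahn–Teller theorem predicts a tetragonal distortion (typically axial elongation) to lift the degeneracy.
[Cr(OH)4(H2O)2]^-: Each hydroxide is −1; water is neutral; balancing the −1 overall charge requires Cr(III). Cr sits in group 6, so the d-electron count is 6 − 3 = 3. The d³ configuration leaves the e_g set evenly filled (or empty) — no strong Jahn–Teller driving force.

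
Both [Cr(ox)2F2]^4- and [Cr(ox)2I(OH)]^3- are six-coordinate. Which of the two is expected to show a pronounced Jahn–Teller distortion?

[Cr(ox)2F2]^4-

[Cr(ox)2F2]^4-: Ligand charges: each oxalate is −2; each fluoride is −1. With an overall charge of −4 the chromium centre must be in the +2 oxidation state. Chromium is a group-6 element; Cr(II) is therefore d⁴. Fluoride and oxalate are weak-field ligands for a first-row metal, so the complex is high-spin. The t₂g³e_g¹ (high-spin) configuration has an unevenly filled e_g set; the Jahn–Teller theorem predicts a tetragonal distortion (typically axial elongation) to lift the degeneracy.
[Cr(ox)2I(OH)]^3-: Each oxalate is −2; each iodide is −1; each hydroxide is −1; balancing the −3 overall charge requires Cr(III). Cr sits in group 6, so the d-electron count is 6 − 3 = 3. The d³ configuration leaves the e_g set evenly filled (or empty) — no strong Jahn–Teller driving force.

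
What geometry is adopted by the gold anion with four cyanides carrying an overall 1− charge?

square planar

Each cyanide is −1; balancing the −1 overall charge requires Au(III).
Gold is a group-11 element; Au(III) is therefore d⁸.
Coordination number: 4.
A 5d d⁸ ion has a large crystal-field splitting; square planar leaves the high-energy d_{x²−y²} orbital empty and maximises CFSE.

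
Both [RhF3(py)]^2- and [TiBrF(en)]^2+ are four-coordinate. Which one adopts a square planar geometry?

[RhF3(py)]^2-

For [RhF3(py)]^2-: Ligand charges: each fluoride is −1; pyridine is neutral. With an overall charge of −2 the rhodium centre must be in the +1 oxidation state. Rh sits in group 9, so the d-electron count is 9 − 1 = 8. A 4d d⁸ ion has a large crystal-field splitting; square planar leaves the high-energy d_{x²−y²} orbital empty and maximises CFSE. → square planar.
For [TiBrF(en)]^2+: Summing ligand charges against the +2 overall charge gives an oxidation state of +4 for titanium. Group 4 minus oxidation state 4 gives a d⁰ configuration. A d⁰ ion has no crystal-field stabilisation preference between square planar and tetrahedral, so four ligands adopt the sterically favoured tetrahedral geometry. → tetrahedral.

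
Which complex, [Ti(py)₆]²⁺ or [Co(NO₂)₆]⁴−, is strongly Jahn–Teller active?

[Co(NO₂)₆]⁴−

[Ti(py)₆]²⁺: Summing ligand charges against the +2 overall charge gives an oxidation state of +2 for titanium. Group 4 minus oxidation state 2 gives a d² configuration. The d² configuration leaves the e_g set evenly filled (or empty) — no strong Jahn–Teller driving force.
[Co(NO₂)₆]⁴−: Ligand charges: each nitro (N-bound nitrite) is −1. With an overall charge of −4 the cobalt centre must be in the +2 oxidation state. Group 9 minus oxidation state 2 gives a d⁷ configuration. Nitro (N-bound nitrite) is a strong-field ligand (high in the spectrochemical series) for a first-row metal, so the complex is low-spin. The t₂g⁶e_g¹ (low-spin) configuration has an unevenly filled e_g set; the Jahn–Teller theorem predicts a tetragonal distortion (typically axial elongation) to lift the degeneracy.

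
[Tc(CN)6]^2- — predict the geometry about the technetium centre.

Each cyanide is −1; balancing the −2 overall charge requires Tc(IV).
Group 7 minus oxidation state 4 gives a d³ configuration.
Coordination number: 6.
Six donors around a single metal centre give an octahedral coordination sphere.

octahedral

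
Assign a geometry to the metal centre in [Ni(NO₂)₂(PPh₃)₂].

square planar

Each nitro (N-bound nitrite) is −1; triphenylphosphine is neutral; balancing the 0 overall charge requires Ni(II).
Nickel is a group-10 element; Ni(II) is therefore d⁸.
With 4 monodentate ligands the coordination number is 4.
Nitro (N-bound nitrite) and triphenylphosphine are strong-field ligands (high in the spectrochemical series).
A 3d d⁸ ion with strong-field ligands gains enough CFSE to favour square planar over tetrahedral.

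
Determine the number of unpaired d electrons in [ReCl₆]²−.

Ligand charges: each chloride is −1. With an overall charge of −2 the rhenium centre must be in the +4 oxidation state.
Group 7 minus oxidation state 4 gives a d³ configuration.
In an octahedral field the d³ configuration is t₂g³e_g⁰ (only one arrangement possible), giving 3 unpaired electrons.

3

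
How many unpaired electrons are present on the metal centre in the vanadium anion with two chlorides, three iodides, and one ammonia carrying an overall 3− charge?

Each chloride is −1; each iodide is −1; ammonia is neutral; balancing the −3 overall charge requires V(II).
V sits in group 5, so the d-electron count is 5 − 2 = 3.
In an octahedral field the d³ configuration is t₂g³e_g⁰ (only one arrangement possible), giving 3 unpaired electrons.

3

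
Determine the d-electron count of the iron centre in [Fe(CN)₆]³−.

d⁵

Summing ligand charges against the −3 overall charge gives an oxidation state of +3 for iron.
Group 8 minus oxidation state 3 gives a d⁵ configuration.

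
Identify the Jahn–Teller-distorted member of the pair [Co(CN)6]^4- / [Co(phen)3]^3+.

[Co(CN)6]^4-

[Co(CN)6]^4-: Ligand charges: each cyanide is −1. With an overall charge of −4 the cobalt centre must be in the +2 oxidation state. Co sits in group 9, so the d-electron count is 9 − 2 = 7. Cyanide is a strong-field ligand (high in the spectrochemical series) for a first-row metal, so the complex is low-spin. The t₂g⁶e_g¹ (low-spin) configuration has an unevenly filled e_g set; the Jahn–Teller theorem predicts a tetragonal distortion (typically axial elongation) to lift the degeneracy.
[Co(phen)3]^3+: Summing ligand charges against the +3 overall charge gives an oxidation state of +3 for cobalt. Group 9 minus oxidation state 3 gives a d⁶ configuration. Co(III) has an exceptionally large octahedral splitting and is low-spin with essentially every ligand except fluoride. The d⁶ configuration leaves the e_g set evenly filled (or empty) — no strong Jahn–Teller driving force.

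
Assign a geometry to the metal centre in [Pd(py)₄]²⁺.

Summing ligand charges against the +2 overall charge gives an oxidation state of +2 for palladium.
Group 10 minus oxidation state 2 gives a d⁸ configuration.
Coordination number: 4.
A 4d d⁸ ion has a large crystal-field splitting; square planar leaves the high-energy d_{x²−y²} orbital empty and maximises CFSE.

square planar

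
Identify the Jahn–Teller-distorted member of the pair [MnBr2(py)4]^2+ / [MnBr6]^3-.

[MnBr2(py)4]^2+: Ligand charges: each bromide is −1; pyridine is neutral. With an overall charge of +2 the manganese centre must be in the +4 oxidation state. Mn sits in group 7, so the d-electron count is 7 − 4 = 3. The d³ configuration leaves the e_g set evenly filled (or empty) — no strong Jahn–Teller driving force.
[MnBr6]^3-: Ligand charges: each bromide is −1. With an overall charge of −3 the manganese centre must be in the +3 oxidation state. Mn sits in group 7, so the d-electron count is 7 − 3 = 4. Bromide is a weak-field ligand for a first-row metal, so the complex is high-spin. The t₂g³e_g¹ (high-spin) configuration has an unevenly filled e_g set; the Jahn–Teller theorem predicts a tetragonal distortion (typically axial elongation) to lift the degeneracy.

[MnBr6]^3-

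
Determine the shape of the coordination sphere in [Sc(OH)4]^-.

Summing ligand charges against the −1 overall charge gives an oxidation state of +3 for scandium.
Scandium is a group-3 element; Sc(III) is therefore d⁰.
With 4 monodentate ligands the coordination number is 4.
A d⁰ ion has no crystal-field stabilisation preference between square planar and tetrahedral, so four ligands adopt the sterically favoured tetrahedral geometry.

tetrahedral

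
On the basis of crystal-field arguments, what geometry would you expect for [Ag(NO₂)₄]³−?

tetrahedral

Each nitro (N-bound nitrite) is −1; balancing the −3 overall charge requires Ag(I).
Ag sits in group 11, so the d-electron count is 11 − 1 = 10.
With 4 monodentate ligands the coordination number is 4.
A d¹⁰ ion has no crystal-field stabilisation preference between square planar and tetrahedral, so four ligands adopt the sterically favoured tetrahedral geometry.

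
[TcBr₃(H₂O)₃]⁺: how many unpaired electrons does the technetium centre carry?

3 unpaired electrons

Summing ligand charges against the +1 overall charge gives an oxidation state of +4 for technetium.
Group 7 minus oxidation state 4 gives a d³ configuration.
In an octahedral field the d³ configuration is t₂g³e_g⁰ (only one arrangement possible), giving 3 unpaired electrons.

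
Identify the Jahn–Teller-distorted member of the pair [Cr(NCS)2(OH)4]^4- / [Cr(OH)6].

[Cr(NCS)2(OH)4]^4-

[Cr(NCS)2(OH)4]^4-: Each isothiocyanate is −1; each hydroxide is −1; balancing the −4 overall charge requires Cr(II). Chromium is a group-6 element; Cr(II) is therefore d⁴. Hydroxide and isothiocyanate are weak-field ligands for a first-row metal, so the complex is high-spin. The t₂g³e_g¹ (high-spin) configuration has an unevenly filled e_g set; the Jahn–Teller theorem predicts a tetragonal distortion (typically axial elongation) to lift the degeneracy.
[Cr(OH)6]: Each hydroxide is −1; balancing the 0 overall charge requires Cr(VI). Cr sits in group 6, so the d-electron count is 6 − 6 = 0. The d⁰ configuration leaves the e_g set evenly filled (or empty) — no strong Jahn–Teller driving force.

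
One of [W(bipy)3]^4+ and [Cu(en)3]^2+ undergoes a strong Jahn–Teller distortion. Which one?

[W(bipy)3]^4+: 2,2′-bipyridine is neutral; balancing the +4 overall charge requires W(IV). W sits in group 6, so the d-electron count is 6 − 4 = 2. The d² configuration leaves the e_g set evenly filled (or empty) — no strong Jahn–Teller driving force.
[Cu(en)3]^2+: Ethylenediamine is neutral; balancing the +2 overall charge requires Cu(II). Group 11 minus oxidation state 2 gives a d⁹ configuration. The t₂g⁶e_g³ configuration has an unevenly filled e_g set; the Jahn–Teller theorem predicts a tetragonal distortion (typically axial elongation) to lift the degeneracy.

[Cu(en)3]^2+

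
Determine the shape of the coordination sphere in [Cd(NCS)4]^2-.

tetrahedral

Each isothiocyanate is −1; balancing the −2 overall charge requires Cd(II).
Group 12 minus oxidation state 2 gives a d¹⁰ configuration.
Coordination number: 4.
A d¹⁰ ion has no crystal-field stabilisation preference between square planar and tetrahedral, so four ligands adopt the sterically favoured tetrahedral geometry.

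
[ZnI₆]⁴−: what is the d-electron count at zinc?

d10

Ligand charges: each iodide is −1. With an overall charge of −4 the zinc centre must be in the +2 oxidation state.
Zn sits in group 12, so the d-electron count is 12 − 2 = 10.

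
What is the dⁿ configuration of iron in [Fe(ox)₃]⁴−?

d⁶

Ligand charges: each oxalate is −2. With an overall charge of −4 the iron centre must be in the +2 oxidation state.
Fe sits in group 8, so the d-electron count is 8 − 2 = 6.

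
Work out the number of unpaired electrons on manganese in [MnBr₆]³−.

Each bromide is −1; balancing the −3 overall charge requires Mn(III).
Mn sits in group 7, so the d-electron count is 7 − 3 = 4.
The spin state decides the count: Bromide is a weak-field ligand for a first-row metal, so the complex is high-spin.
An octahedral high-spin d⁴ ion is t₂g³e_g¹, giving 4 unpaired electrons.

4 unpaired electrons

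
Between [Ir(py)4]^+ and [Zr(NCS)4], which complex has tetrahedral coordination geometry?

[Zr(NCS)4]

For [Ir(py)4]^+: Pyridine is neutral; balancing the +1 overall charge requires Ir(I). Iridium is a group-9 element; Ir(I) is therefore d⁸. A 5d d⁸ ion has a large crystal-field splitting; square planar leaves the high-energy d_{x²−y²} orbital empty and maximises CFSE. → square planar.
For [Zr(NCS)4]: Each isothiocyanate is −1; balancing the 0 overall charge requires Zr(IV). Group 4 minus oxidation state 4 gives a d⁰ configuration. A d⁰ ion has no crystal-field stabilisation preference between square planar and tetrahedral, so four ligands adopt the sterically favoured tetrahedral geometry. → tetrahedral.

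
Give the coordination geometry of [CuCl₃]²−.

trigonal planar

Ligand charges: each chloride is −1. With an overall charge of −2 the copper centre must be in the +1 oxidation state.
Cu sits in group 11, so the d-electron count is 11 − 1 = 10.
With 3 monodentate ligands the coordination number is 3.
Three ligands around a d¹⁰ centre minimise repulsion in a trigonal-planar arrangement.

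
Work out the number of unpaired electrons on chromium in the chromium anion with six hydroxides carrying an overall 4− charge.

4 unpaired electrons

Summing ligand charges against the −4 overall charge gives an oxidation state of +2 for chromium.
Cr sits in group 6, so the d-electron count is 6 − 2 = 4.
The spin state decides the count: Hydroxide is a weak-field ligand for a first-row metal, so the complex is high-spin.
An octahedral high-spin d⁴ ion is t₂g³e_g¹, giving 4 unpaired electrons.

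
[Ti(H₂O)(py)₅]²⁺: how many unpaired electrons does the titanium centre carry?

2

Summing ligand charges against the +2 overall charge gives an oxidation state of +2 for titanium.
Titanium is a group-4 element; Ti(II) is therefore d².
In an octahedral field the d² configuration is t₂g²e_g⁰ (only one arrangement possible), giving 2 unpaired electrons.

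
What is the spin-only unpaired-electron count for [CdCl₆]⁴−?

Ligand charges: each chloride is −1. With an overall charge of −4 the cadmium centre must be in the +2 oxidation state.
Cadmium is a group-12 element; Cd(II) is therefore d¹⁰.
In an octahedral field the d¹⁰ configuration is t₂g⁶e_g⁴, giving 0 unpaired electrons.

0 unpaired electrons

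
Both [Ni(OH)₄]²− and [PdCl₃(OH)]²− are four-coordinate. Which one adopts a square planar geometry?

For [Ni(OH)₄]²−: Summing ligand charges against the −2 overall charge gives an oxidation state of +2 for nickel. Group 10 minus oxidation state 2 gives a d⁸ configuration. Hydroxide is a weak-field ligand. With weak-field ligands the CFSE gain from square planar is small, so a 3d d⁸ ion takes the sterically preferred tetrahedral geometry. → tetrahedral.
For [PdCl₃(OH)]²−: Summing ligand charges against the −2 overall charge gives an oxidation state of +2 for palladium. Group 10 minus oxidation state 2 gives a d⁸ configuration. A 4d d⁸ ion has a large crystal-field splitting; square planar leaves the high-energy d_{x²−y²} orbital empty and maximises CFSE. → square planar.

[PdCl₃(OH)]²−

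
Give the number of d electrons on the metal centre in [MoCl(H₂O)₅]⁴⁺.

Summing ligand charges against the +4 overall charge gives an oxidation state of +5 for molybdenum.
Molybdenum is a group-6 element; Mo(V) is therefore d¹.

d¹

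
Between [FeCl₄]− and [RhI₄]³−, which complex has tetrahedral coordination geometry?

[FeCl₄]−

For [FeCl₄]−: Summing ligand charges against the −1 overall charge gives an oxidation state of +3 for iron. Group 8 minus oxidation state 3 gives a d⁵ configuration. A high-spin d⁵ ion has zero CFSE in either geometry, so four ligands adopt the sterically favoured tetrahedral geometry. → tetrahedral.
For [RhI₄]³−: Ligand charges: each iodide is −1. With an overall charge of −3 the rhodium centre must be in the +1 oxidation state. Rhodium is a group-9 element; Rh(I) is therefore d⁸. A 4d d⁸ ion has a large crystal-field splitting; square planar leaves the high-energy d_{x²−y²} orbital empty and maximises CFSE. → square planar.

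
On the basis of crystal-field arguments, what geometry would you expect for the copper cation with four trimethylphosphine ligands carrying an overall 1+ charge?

Trimethylphosphine is neutral; balancing the +1 overall charge requires Cu(I).
Cu sits in group 11, so the d-electron count is 11 − 1 = 10.
With 4 monodentate ligands the coordination number is 4.
A d¹⁰ ion has no crystal-field stabilisation preference between square planar and tetrahedral, so four ligands adopt the sterically favoured tetrahedral geometry.

tetrahedral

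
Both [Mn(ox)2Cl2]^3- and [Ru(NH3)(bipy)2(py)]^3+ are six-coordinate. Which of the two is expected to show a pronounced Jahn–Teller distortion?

[Mn(ox)2Cl2]^3-

[Mn(ox)2Cl2]^3-: Ligand charges: each oxalate is −2; each chloride is −1. With an overall charge of −3 the manganese centre must be in the +3 oxidation state. Group 7 minus oxidation state 3 gives a d⁴ configuration. Chloride and oxalate are weak-field ligands for a first-row metal, so the complex is high-spin. The t₂g³e_g¹ (high-spin) configuration has an unevenly filled e_g set; the Jahn–Teller theorem predicts a tetragonal distortion (typically axial elongation) to lift the degeneracy.
[Ru(NH3)(bipy)2(py)]^3+: Ligand charges: ammonia is neutral; 2,2′-bipyridine is neutral; pyridine is neutral. With an overall charge of +3 the ruthenium centre must be in the +3 oxidation state. Group 8 minus oxidation state 3 gives a d⁵ configuration. A 4d ion has a large Δₒ and is invariably low-spin. The d⁵ configuration leaves the e_g set evenly filled (or empty) — no strong Jahn–Teller driving force.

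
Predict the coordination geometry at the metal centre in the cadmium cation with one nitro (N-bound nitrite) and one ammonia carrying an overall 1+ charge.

Summing ligand charges against the +1 overall charge gives an oxidation state of +2 for cadmium.
Cd sits in group 12, so the d-electron count is 12 − 2 = 10.
Coordination number: 2.
A d¹⁰ ion with only two ligands adopts a linear arrangement (sp hybridisation; no CFSE preference).

linear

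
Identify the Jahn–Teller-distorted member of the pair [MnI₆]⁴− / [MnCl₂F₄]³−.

[MnI₆]⁴−: Each iodide is −1; balancing the −4 overall charge requires Mn(II). Mn sits in group 7, so the d-electron count is 7 − 2 = 5. Iodide is a weak-field ligand for a first-row metal, so the complex is high-spin. The d⁵ configuration leaves the e_g set evenly filled (or empty) — no strong Jahn–Teller driving force.
[MnCl₂F₄]³−: Ligand charges: each chloride is −1; each fluoride is −1. With an overall charge of −3 the manganese centre must be in the +3 oxidation state. Group 7 minus oxidation state 3 gives a d⁴ configuration. Chloride and fluoride are weak-field ligands for a first-row metal, so the complex is high-spin. The t₂g³e_g¹ (high-spin) configuration has an unevenly filled e_g set; the Jahn–Teller theorem predicts a tetragonal distortion (typically axial elongation) to lift the degeneracy.

[MnCl₂F₄]³−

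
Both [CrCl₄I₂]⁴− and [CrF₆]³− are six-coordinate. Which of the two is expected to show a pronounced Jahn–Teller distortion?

[CrCl₄I₂]⁴−

[CrCl₄I₂]⁴−: Each chloride is −1; each iodide is −1; balancing the −4 overall charge requires Cr(II). Cr sits in group 6, so the d-electron count is 6 − 2 = 4. Chloride and iodide are weak-field ligands for a first-row metal, so the complex is high-spin. The t₂g³e_g¹ (high-spin) configuration has an unevenly filled e_g set; the Jahn–Teller theorem predicts a tetragonal distortion (typically axial elongation) to lift the degeneracy.
[CrF₆]³−: Summing ligand charges against the −3 overall charge gives an oxidation state of +3 for chromium. Cr sits in group 6, so the d-electron count is 6 − 3 = 3. The d³ configuration leaves the e_g set evenly filled (or empty) — no strong Jahn–Teller driving force.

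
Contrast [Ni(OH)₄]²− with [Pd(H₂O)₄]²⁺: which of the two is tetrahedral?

For [Ni(OH)₄]²−: Each hydroxide is −1; balancing the −2 overall charge requires Ni(II). Ni sits in group 10, so the d-electron count is 10 − 2 = 8. Hydroxide is a weak-field ligand. With weak-field ligands the CFSE gain from square planar is small, so a 3d d⁸ ion takes the sterically preferred tetrahedral geometry. → tetrahedral.
For [Pd(H₂O)₄]²⁺: Water is neutral; balancing the +2 overall charge requires Pd(II). Pd sits in group 10, so the d-electron count is 10 − 2 = 8. A 4d d⁸ ion has a large crystal-field splitting; square planar leaves the high-energy d_{x²−y²} orbital empty and maximises CFSE. → square planar.

[Ni(OH)₄]²−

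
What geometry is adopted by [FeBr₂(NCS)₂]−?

tetrahedral

Ligand charges: each bromide is −1; each isothiocyanate is −1. With an overall charge of −1 the iron centre must be in the +3 oxidation state.
Iron is a group-8 element; Fe(III) is therefore d⁵.
Coordination number: 4.
Bromide and isothiocyanate are weak-field ligands.
A high-spin d⁵ ion has zero CFSE in either geometry, so four ligands adopt the sterically favoured tetrahedral geometry.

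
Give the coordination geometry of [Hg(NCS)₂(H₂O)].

Ligand charges: each isothiocyanate is −1; water is neutral. With an overall charge of 0 the mercury centre must be in the +2 oxidation state.
Hg sits in group 12, so the d-electron count is 12 − 2 = 10.
Coordination number: 3.
Three ligands around a d¹⁰ centre minimise repulsion in a trigonal-planar arrangement.

trigonal planar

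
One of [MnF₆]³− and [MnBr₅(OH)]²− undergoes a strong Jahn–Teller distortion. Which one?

[MnF₆]³−: Summing ligand charges against the −3 overall charge gives an oxidation state of +3 for manganese. Mn sits in group 7, so the d-electron count is 7 − 3 = 4. Fluoride is a weak-field ligand for a first-row metal, so the complex is high-spin. The t₂g³e_g¹ (high-spin) configuration has an unevenly filled e_g set; the Jahn–Teller theorem predicts a tetragonal distortion (typically axial elongation) to lift the degeneracy.
[MnBr₅(OH)]²−: Ligand charges: each bromide is −1; each hydroxide is −1. With an overall charge of −2 the manganese centre must be in the +4 oxidation state. Group 7 minus oxidation state 4 gives a d³ configuration. The d³ configuration leaves the e_g set evenly filled (or empty) — no strong Jahn–Teller driving force.

[MnF₆]³−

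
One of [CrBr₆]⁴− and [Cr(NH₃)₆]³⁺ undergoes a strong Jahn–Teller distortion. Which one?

[CrBr₆]⁴−: Each bromide is −1; balancing the −4 overall charge requires Cr(II). Chromium is a group-6 element; Cr(II) is therefore d⁴. Bromide is a weak-field ligand for a first-row metal, so the complex is high-spin. The t₂g³e_g¹ (high-spin) configuration has an unevenly filled e_g set; the Jahn–Teller theorem predicts a tetragonal distortion (typically axial elongation) to lift the degeneracy.
[Cr(NH₃)₆]³⁺: Ligand charges: ammonia is neutral. With an overall charge of +3 the chromium centre must be in the +3 oxidation state. Chromium is a group-6 element; Cr(III) is therefore d³. The d³ configuration leaves the e_g set evenly filled (or empty) — no strong Jahn–Teller driving force.

[CrBr₆]⁴−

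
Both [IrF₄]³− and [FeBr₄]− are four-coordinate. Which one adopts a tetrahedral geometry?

[FeBr₄]−

For [IrF₄]³−: Ligand charges: each fluoride is −1. With an overall charge of −3 the iridium centre must be in the +1 oxidation state. Iridium is a group-9 element; Ir(I) is therefore d⁸. A 5d d⁸ ion has a large crystal-field splitting; square planar leaves the high-energy d_{x²−y²} orbital empty and maximises CFSE. → square planar.
For [FeBr₄]−: Summing ligand charges against the −1 overall charge gives an oxidation state of +3 for iron. Iron is a group-8 element; Fe(III) is therefore d⁵. A high-spin d⁵ ion has zero CFSE in either geometry, so four ligands adopt the sterically favoured tetrahedral geometry. → tetrahedral.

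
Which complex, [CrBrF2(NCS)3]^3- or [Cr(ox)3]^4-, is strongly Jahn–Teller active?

[CrBrF2(NCS)3]^3-: Summing ligand charges against the −3 overall charge gives an oxidation state of +3 for chromium. Chromium is a group-6 element; Cr(III) is therefore d³. The d³ configuration leaves the e_g set evenly filled (or empty) — no strong Jahn–Teller driving force.
[Cr(ox)3]^4-: Ligand charges: each oxalate is −2. With an overall charge of −4 the chromium centre must be in the +2 oxidation state. Group 6 minus oxidation state 2 gives a d⁴ configuration. Oxalate is a weak-field ligand for a first-row metal, so the complex is high-spin. The t₂g³e_g¹ (high-spin) configuration has an unevenly filled e_g set; the Jahn–Teller theorem predicts a tetragonal distortion (typically axial elongation) to lift the degeneracy.

[Cr(ox)3]^4-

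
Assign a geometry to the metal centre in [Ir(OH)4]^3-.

Each hydroxide is −1; balancing the −3 overall charge requires Ir(I).
Group 9 minus oxidation state 1 gives a d⁸ configuration.
Coordination number: 4.
A 5d d⁸ ion has a large crystal-field splitting; square planar leaves the high-energy d_{x²−y²} orbital empty and maximises CFSE.

square planar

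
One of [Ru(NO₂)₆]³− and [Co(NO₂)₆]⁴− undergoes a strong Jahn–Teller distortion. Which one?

[Co(NO₂)₆]⁴−

[Ru(NO₂)₆]³−: Ligand charges: each nitro (N-bound nitrite) is −1. With an overall charge of −3 the ruthenium centre must be in the +3 oxidation state. Group 8 minus oxidation state 3 gives a d⁵ configuration. A 4d ion has a large Δₒ and is invariably low-spin. The d⁵ configuration leaves the e_g set evenly filled (or empty) — no strong Jahn–Teller driving force.
[Co(NO₂)₆]⁴−: Ligand charges: each nitro (N-bound nitrite) is −1. With an overall charge of −4 the cobalt centre must be in the +2 oxidation state. Co sits in group 9, so the d-electron count is 9 − 2 = 7. Nitro (N-bound nitrite) is a strong-field ligand (high in the spectrochemical series) for a first-row metal, so the complex is low-spin. The t₂g⁶e_g¹ (low-spin) configuration has an unevenly filled e_g set; the Jahn–Teller theorem predicts a tetragonal distortion (typically axial elongation) to lift the degeneracy.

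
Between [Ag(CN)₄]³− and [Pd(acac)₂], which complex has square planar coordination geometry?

[Pd(acac)₂]

For [Ag(CN)₄]³−: Ligand charges: each cyanide is −1. With an overall charge of −3 the silver centre must be in the +1 oxidation state. Group 11 minus oxidation state 1 gives a d¹⁰ configuration. A d¹⁰ ion has no crystal-field stabilisation preference between square planar and tetrahedral, so four ligands adopt the sterically favoured tetrahedral geometry. → tetrahedral.
For [Pd(acac)₂]: Summing ligand charges against the 0 overall charge gives an oxidation state of +2 for palladium. Palladium is a group-10 element; Pd(II) is therefore d⁸. A 4d d⁸ ion has a large crystal-field splitting; square planar leaves the high-energy d_{x²−y²} orbital empty and maximises CFSE. → square planar.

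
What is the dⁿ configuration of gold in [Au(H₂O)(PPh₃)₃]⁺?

d¹⁰

Ligand charges: water is neutral; triphenylphosphine is neutral. With an overall charge of +1 the gold centre must be in the +1 oxidation state.
Gold is a group-11 element; Au(I) is therefore d¹⁰.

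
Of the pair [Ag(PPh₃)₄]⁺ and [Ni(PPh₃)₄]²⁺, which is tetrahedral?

For [Ag(PPh₃)₄]⁺: Triphenylphosphine is neutral; balancing the +1 overall charge requires Ag(I). Group 11 minus oxidation state 1 gives a d¹⁰ configuration. A d¹⁰ ion has no crystal-field stabilisation preference between square planar and tetrahedral, so four ligands adopt the sterically favoured tetrahedral geometry. → tetrahedral.
For [Ni(PPh₃)₄]²⁺: Triphenylphosphine is neutral; balancing the +2 overall charge requires Ni(II). Nickel is a group-10 element; Ni(II) is therefore d⁸. Triphenylphosphine is a strong-field ligand (high in the spectrochemical series). A 3d d⁸ ion with strong-field ligands gains enough CFSE to favour square planar over tetrahedral. → square planar.

[Ag(PPh₃)₄]⁺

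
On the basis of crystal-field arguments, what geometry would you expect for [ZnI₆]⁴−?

Each iodide is −1; balancing the −4 overall charge requires Zn(II).
Zinc is a group-12 element; Zn(II) is therefore d¹⁰.
With 6 monodentate ligands the coordination number is 6.
Six donors around a single metal centre give an octahedral coordination sphere.

octahedral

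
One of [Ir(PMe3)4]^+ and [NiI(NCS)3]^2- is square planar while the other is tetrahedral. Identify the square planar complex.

For [Ir(PMe3)4]^+: Summing ligand charges against the +1 overall charge gives an oxidation state of +1 for iridium. Iridium is a group-9 element; Ir(I) is therefore d⁸. A 5d d⁸ ion has a large crystal-field splitting; square planar leaves the high-energy d_{x²−y²} orbital empty and maximises CFSE. → square planar.
For [NiI(NCS)3]^2-: Each iodide is −1; each isothiocyanate is −1; balancing the −2 overall charge requires Ni(II). Group 10 minus oxidation state 2 gives a d⁸ configuration. Iodide and isothiocyanate are weak-field ligands. With weak-field ligands the CFSE gain from square planar is small, so a 3d d⁸ ion takes the sterically preferred tetrahedral geometry. → tetrahedral.

[Ir(PMe3)4]^+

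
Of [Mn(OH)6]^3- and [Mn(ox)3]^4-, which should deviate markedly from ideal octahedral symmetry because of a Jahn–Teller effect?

[Mn(OH)6]^3-

[Mn(OH)6]^3-: Ligand charges: each hydroxide is −1. With an overall charge of −3 the manganese centre must be in the +3 oxidation state. Group 7 minus oxidation state 3 gives a d⁴ configuration. Hydroxide is a weak-field ligand for a first-row metal, so the complex is high-spin. The t₂g³e_g¹ (high-spin) configuration has an unevenly filled e_g set; the Jahn–Teller theorem predicts a tetragonal distortion (typically axial elongation) to lift the degeneracy.
[Mn(ox)3]^4-: Summing ligand charges against the −4 overall charge gives an oxidation state of +2 for manganese. Group 7 minus oxidation state 2 gives a d⁵ configuration. Oxalate is a weak-field ligand for a first-row metal, so the complex is high-spin. The d⁵ configuration leaves the e_g set evenly filled (or empty) — no strong Jahn–Teller driving force.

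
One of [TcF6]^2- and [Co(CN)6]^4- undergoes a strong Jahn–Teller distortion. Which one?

[Co(CN)6]^4-

[TcF6]^2-: Summing ligand charges against the −2 overall charge gives an oxidation state of +4 for technetium. Technetium is a group-7 element; Tc(IV) is therefore d³. The d³ configuration leaves the e_g set evenly filled (or empty) — no strong Jahn–Teller driving force.
[Co(CN)6]^4-: Summing ligand charges against the −4 overall charge gives an oxidation state of +2 for cobalt. Co sits in group 9, so the d-electron count is 9 − 2 = 7. Cyanide is a strong-field ligand (high in the spectrochemical series) for a first-row metal, so the complex is low-spin. The t₂g⁶e_g¹ (low-spin) configuration has an unevenly filled e_g set; the Jahn–Teller theorem predicts a tetragonal distortion (typically axial elongation) to lift the degeneracy.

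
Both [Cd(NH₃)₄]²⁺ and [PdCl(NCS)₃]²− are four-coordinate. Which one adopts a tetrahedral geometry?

[Cd(NH₃)₄]²⁺

For [Cd(NH₃)₄]²⁺: Ammonia is neutral; balancing the +2 overall charge requires Cd(II). Cadmium is a group-12 element; Cd(II) is therefore d¹⁰. A d¹⁰ ion has no crystal-field stabilisation preference between square planar and tetrahedral, so four ligands adopt the sterically favoured tetrahedral geometry. → tetrahedral.
For [PdCl(NCS)₃]²−: Ligand charges: each chloride is −1; each isothiocyanate is −1. With an overall charge of −2 the palladium centre must be in the +2 oxidation state. Group 10 minus oxidation state 2 gives a d⁸ configuration. A 4d d⁸ ion has a large crystal-field splitting; square planar leaves the high-energy d_{x²−y²} orbital empty and maximises CFSE. → square planar.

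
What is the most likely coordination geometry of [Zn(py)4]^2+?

Pyridine is neutral; balancing the +2 overall charge requires Zn(II).
Group 12 minus oxidation state 2 gives a d¹⁰ configuration.
Coordination number: 4.
A d¹⁰ ion has no crystal-field stabilisation preference between square planar and tetrahedral, so four ligands adopt the sterically favoured tetrahedral geometry.

tetrahedral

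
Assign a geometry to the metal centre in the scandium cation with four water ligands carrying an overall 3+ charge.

Summing ligand charges against the +3 overall charge gives an oxidation state of +3 for scandium.
Sc sits in group 3, so the d-electron count is 3 − 3 = 0.
With 4 monodentate ligands the coordination number is 4.
A d⁰ ion has no crystal-field stabilisation preference between square planar and tetrahedral, so four ligands adopt the sterically favoured tetrahedral geometry.

tetrahedral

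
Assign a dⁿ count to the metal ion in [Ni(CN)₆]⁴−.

d8

Ligand charges: each cyanide is −1. With an overall charge of −4 the nickel centre must be in the +2 oxidation state.
Ni sits in group 10, so the d-electron count is 10 − 2 = 8.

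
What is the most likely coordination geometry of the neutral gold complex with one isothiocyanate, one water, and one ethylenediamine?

Ligand charges: each isothiocyanate is −1; water is neutral; ethylenediamine is neutral. With an overall charge of 0 the gold centre must be in the +1 oxidation state.
Group 11 minus oxidation state 1 gives a d¹⁰ configuration.
Counting donor atoms: 1×isothiocyanate (monodentate) → 1 donor; 1×water (monodentate) → 1 donor; 1×ethylenediamine (bidentate) → 2 donors. Coordination number = 4.
A d¹⁰ ion has no crystal-field stabilisation preference between square planar and tetrahedral, so four ligands adopt the sterically favoured tetrahedral geometry.

tetrahedral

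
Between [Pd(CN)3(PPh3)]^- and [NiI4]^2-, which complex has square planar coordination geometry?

[Pd(CN)3(PPh3)]^-

For [Pd(CN)3(PPh3)]^-: Each cyanide is −1; triphenylphosphine is neutral; balancing the −1 overall charge requires Pd(II). Pd sits in group 10, so the d-electron count is 10 − 2 = 8. A 4d d⁸ ion has a large crystal-field splitting; square planar leaves the high-energy d_{x²−y²} orbital empty and maximises CFSE. → square planar.
For [NiI4]^2-: Summing ligand charges against the −2 overall charge gives an oxidation state of +2 for nickel. Nickel is a group-10 element; Ni(II) is therefore d⁸. Iodide is a weak-field ligand. With weak-field ligands the CFSE gain from square planar is small, so a 3d d⁸ ion takes the sterically preferred tetrahedral geometry. → tetrahedral.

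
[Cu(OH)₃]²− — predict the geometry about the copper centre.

trigonal planar

Each hydroxide is −1; balancing the −2 overall charge requires Cu(I).
Cu sits in group 11, so the d-electron count is 11 − 1 = 10.
Coordination number: 3.
Three ligands around a d¹⁰ centre minimise repulsion in a trigonal-planar arrangement.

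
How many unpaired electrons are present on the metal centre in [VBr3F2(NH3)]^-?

1

Summing ligand charges against the −1 overall charge gives an oxidation state of +4 for vanadium.
Vanadium is a group-5 element; V(IV) is therefore d¹.
In an octahedral field the d¹ configuration is t₂g¹e_g⁰ (only one arrangement possible), giving 1 unpaired electron.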